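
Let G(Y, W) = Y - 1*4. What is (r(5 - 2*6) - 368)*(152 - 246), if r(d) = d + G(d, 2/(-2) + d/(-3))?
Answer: 36284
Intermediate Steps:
G(Y, W) = -4 + Y (G(Y, W) = Y - 4 = -4 + Y)
r(d) = -4 + 2*d (r(d) = d + (-4 + d) = -4 + 2*d)
(r(5 - 2*6) - 368)*(152 - 246) = ((-4 + 2*(5 - 2*6)) - 368)*(152 - 246) = ((-4 + 2*(5 - 12)) - 368)*(-94) = ((-4 + 2*(-7)) - 368)*(-94) = ((-4 - 14) - 368)*(-94) = (-18 - 368)*(-94) = -386*(-94) = 36284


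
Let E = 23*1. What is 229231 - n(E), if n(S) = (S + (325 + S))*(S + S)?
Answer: 212165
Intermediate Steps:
E = 23
n(S) = 2*S*(325 + 2*S) (n(S) = (325 + 2*S)*(2*S) = 2*S*(325 + 2*S))
229231 - n(E) = 229231 - 2*23*(325 + 2*23) = 229231 - 2*23*(325 + 46) = 229231 - 2*23*371 = 229231 - 1*17066 = 229231 - 17066 = 212165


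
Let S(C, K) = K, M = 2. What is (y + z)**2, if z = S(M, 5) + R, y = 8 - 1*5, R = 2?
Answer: 100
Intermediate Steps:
y = 3 (y = 8 - 5 = 3)
z = 7 (z = 5 + 2 = 7)
(y + z)**2 = (3 + 7)**2 = 10**2 = 100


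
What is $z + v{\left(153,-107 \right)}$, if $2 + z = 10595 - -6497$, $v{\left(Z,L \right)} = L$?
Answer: $16983$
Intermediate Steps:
$z = 17090$ ($z = -2 + \left(10595 - -6497\right) = -2 + \left(10595 + 6497\right) = -2 + 17092 = 17090$)
$z + v{\left(153,-107 \right)} = 17090 - 107 = 16983$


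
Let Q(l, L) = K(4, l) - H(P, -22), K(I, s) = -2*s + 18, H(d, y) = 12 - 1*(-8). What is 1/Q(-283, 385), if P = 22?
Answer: 1/564 ≈ 0.0017731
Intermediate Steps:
H(d, y) = 20 (H(d, y) = 12 + 8 = 20)
K(I, s) = 18 - 2*s
Q(l, L) = -2 - 2*l (Q(l, L) = (18 - 2*l) - 1*20 = (18 - 2*l) - 20 = -2 - 2*l)
1/Q(-283, 385) = 1/(-2 - 2*(-283)) = 1/(-2 + 566) = 1/564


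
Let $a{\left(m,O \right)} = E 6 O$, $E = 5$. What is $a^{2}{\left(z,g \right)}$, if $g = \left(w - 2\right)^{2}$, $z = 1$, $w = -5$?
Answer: $2160900$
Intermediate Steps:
$g = 49$ ($g = \left(-5 - 2\right)^{2} = \left(-7\right)^{2} = 49$)
$a{\left(m,O \right)} = 30 O$ ($a{\left(m,O \right)} = 5 \cdot 6 O = 30 O$)
$a^{2}{\left(z,g \right)} = \left(30 \cdot 49\right)^{2} = 1470^{2} = 2160900$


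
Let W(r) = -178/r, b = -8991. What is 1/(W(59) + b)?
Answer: -59/530647 ≈ -0.00011119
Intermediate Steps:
1/(W(59) + b) = 1/(-178/59 - 8991) = 1/(-530647/59) = -59/530647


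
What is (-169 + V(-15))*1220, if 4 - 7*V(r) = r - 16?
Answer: -200080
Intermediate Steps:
V(r) = 20/7 - r/7 (V(r) = 4/7 - (r - 16)/7 = 4/7 - (-16 + r)/7 = 4/7 + (16/7 - r/7) = 20/7 - r/7)
(-169 + V(-15))*1220 = (-169 + (20/7 - ⅐*(-15)))*1220 = (-169 + (20/7 + 15/7))*1220 = (-169 + 5)*1220 = -164*1220 = -200080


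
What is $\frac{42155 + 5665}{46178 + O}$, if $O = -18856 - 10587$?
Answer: $\frac{9564}{3347} \approx 2.8575$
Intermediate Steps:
$O = -29443$ ($O = -18856 - 10587 = -29443$)
$\frac{42155 + 5665}{46178 + O} = \frac{42155 + 5665}{46178 - 29443} = \frac{47820}{16735} = 47820 \cdot \frac{1}{16735} = \frac{9564}{3347}$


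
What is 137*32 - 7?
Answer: 4377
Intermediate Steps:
137*32 - 7 = 4384 - 7 = 4377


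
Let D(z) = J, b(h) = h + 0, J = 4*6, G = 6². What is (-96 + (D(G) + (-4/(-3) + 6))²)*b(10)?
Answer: 79720/9 ≈ 8857.8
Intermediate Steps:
G = 36
J = 24
b(h) = h
D(z) = 24
(-96 + (D(G) + (-4/(-3) + 6))²)*b(10) = (-96 + (24 + (-4/(-3) + 6))²)*10 = (-96 + (24 + (-4*(-⅓) + 6))²)*10 = (-96 + (24 + (4/3 + 6))²)*10 = (-96 + (24 + 22/3)²)*10 = (-96 + (94/3)²)*10 = (-96 + 8836/9)*10 = (7972/9)*10 = 79720/9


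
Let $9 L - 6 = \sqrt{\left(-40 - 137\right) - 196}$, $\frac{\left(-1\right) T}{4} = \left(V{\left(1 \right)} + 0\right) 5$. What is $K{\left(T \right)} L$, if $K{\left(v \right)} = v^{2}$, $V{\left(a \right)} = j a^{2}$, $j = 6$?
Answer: $9600 + 1600 i \sqrt{373} \approx 9600.0 + 30901.0 i$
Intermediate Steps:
$V{\left(a \right)} = 6 a^{2}$
$T = -120$ ($T = - 4 \left(6 \cdot 1^{2} + 0\right) 5 = - 4 \left(6 \cdot 1 + 0\right) 5 = - 4 \left(6 + 0\right) 5 = - 4 \cdot 6 \cdot 5 = \left(-4\right) 30 = -120$)
$L = \frac{2}{3} + \frac{i \sqrt{373}}{9}$ ($L = \frac{2}{3} + \frac{\sqrt{\left(-40 - 137\right) - 196}}{9} = \frac{2}{3} + \frac{\sqrt{-177 - 196}}{9} = \frac{2}{3} + \frac{\sqrt{-373}}{9} = \frac{2}{3} + \frac{i \sqrt{373}}{9} \approx 0.66667 + 2.1459 i$)
$K{\left(T \right)} L = \left(-120\right)^{2} \left(\frac{2}{3} + \frac{i \sqrt{373}}{9}\right) = 14400 \left(\frac{2}{3} + \frac{i \sqrt{373}}{9}\right) = 9600 + 1600 i \sqrt{373}$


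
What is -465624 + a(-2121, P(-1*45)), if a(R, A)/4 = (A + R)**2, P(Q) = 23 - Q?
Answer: 16393612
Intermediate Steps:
a(R, A) = 4*(A + R)**2
-465624 + a(-2121, P(-1*45)) = -465624 + 4*((23 - (-1)*45) - 2121)**2 = -465624 + 4*((23 - 1*(-45)) - 2121)**2 = -465624 + 4*((23 + 45) - 2121)**2 = -465624 + 4*(68 - 2121)**2 = -465624 + 4*(-2053)**2 = -465624 + 4*4214809 = -465624 + 16859236 = 16393612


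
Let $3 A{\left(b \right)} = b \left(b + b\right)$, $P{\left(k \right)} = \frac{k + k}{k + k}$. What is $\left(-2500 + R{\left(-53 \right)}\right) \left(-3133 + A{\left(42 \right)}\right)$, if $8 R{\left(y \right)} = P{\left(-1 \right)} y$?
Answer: $\frac{39243721}{8} \approx 4.9055 \cdot 10^{6}$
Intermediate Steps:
$P{\left(k \right)} = 1$ ($P{\left(k \right)} = \frac{2 k}{2 k} = 2 k \frac{1}{2 k} = 1$)
$A{\left(b \right)} = \frac{2 b^{2}}{3}$ ($A{\left(b \right)} = \frac{b \left(b + b\right)}{3} = \frac{b 2 b}{3} = \frac{2 b^{2}}{3}$)
$R{\left(y \right)} = \frac{y}{8}$ ($R{\left(y \right)} = \frac{1 y}{8} = \frac{y}{8}$)
$\left(-2500 + R{\left(-53 \right)}\right) \left(-3133 + A{\left(42 \right)}\right) = \left(-2500 + \frac{1}{8} \left(-53\right)\right) \left(-3133 + \frac{2 \cdot 42^{2}}{3}\right) = \left(-2500 - \frac{53}{8}\right) \left(-3133 + \frac{2}{3} \cdot 1764\right) = - \frac{20053 \left(-3133 + 1176\right)}{8} = \left(- \frac{20053}{8}\right) \left(-1957\right) = \frac{39243721}{8}$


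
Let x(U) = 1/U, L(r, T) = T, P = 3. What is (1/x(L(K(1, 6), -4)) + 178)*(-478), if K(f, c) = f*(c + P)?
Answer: -83172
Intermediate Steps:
K(f, c) = f*(3 + c) (K(f, c) = f*(c + 3) = f*(3 + c))
(1/x(L(K(1, 6), -4)) + 178)*(-478) = (1/(1/(-4)) + 178)*(-478) = (1/(-¼) + 178)*(-478) = (-4 + 178)*(-478) = 174*(-478) = -83172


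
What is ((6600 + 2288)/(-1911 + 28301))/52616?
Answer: 1111/173567030 ≈ 6.4010e-6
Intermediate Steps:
((6600 + 2288)/(-1911 + 28301))/52616 = (8888/26390)*(1/52616) = (8888*(1/26390))*(1/52616) = (4444/13195)*(1/52616) = 1111/173567030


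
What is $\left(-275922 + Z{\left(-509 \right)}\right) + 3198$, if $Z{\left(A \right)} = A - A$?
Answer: $-272724$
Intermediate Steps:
$Z{\left(A \right)} = 0$
$\left(-275922 + Z{\left(-509 \right)}\right) + 3198 = \left(-275922 + 0\right) + 3198 = -275922 + 3198 = -272724$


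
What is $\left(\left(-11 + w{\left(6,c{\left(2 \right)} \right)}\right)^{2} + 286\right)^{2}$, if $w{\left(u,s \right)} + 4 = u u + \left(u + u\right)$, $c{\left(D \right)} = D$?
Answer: $1890625$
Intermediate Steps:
$w{\left(u,s \right)} = -4 + u^{2} + 2 u$ ($w{\left(u,s \right)} = -4 + \left(u u + \left(u + u\right)\right) = -4 + \left(u^{2} + 2 u\right) = -4 + u^{2} + 2 u$)
$\left(\left(-11 + w{\left(6,c{\left(2 \right)} \right)}\right)^{2} + 286\right)^{2} = \left(\left(-11 + \left(-4 + 6^{2} + 2 \cdot 6\right)\right)^{2} + 286\right)^{2} = \left(\left(-11 + \left(-4 + 36 + 12\right)\right)^{2} + 286\right)^{2} = \left(\left(-11 + 44\right)^{2} + 286\right)^{2} = \left(33^{2} + 286\right)^{2} = \left(1089 + 286\right)^{2} = 1375^{2} = 1890625$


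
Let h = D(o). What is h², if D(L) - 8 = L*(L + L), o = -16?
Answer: 270400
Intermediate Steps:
D(L) = 8 + 2*L² (D(L) = 8 + L*(L + L) = 8 + L*(2*L) = 8 + 2*L²)
h = 520 (h = 8 + 2*(-16)² = 8 + 2*256 = 8 + 512 = 520)
h² = 520² = 270400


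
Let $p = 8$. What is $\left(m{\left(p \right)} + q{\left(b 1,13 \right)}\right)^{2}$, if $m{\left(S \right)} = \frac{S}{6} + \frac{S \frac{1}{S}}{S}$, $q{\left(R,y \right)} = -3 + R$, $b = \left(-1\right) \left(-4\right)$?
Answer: $\frac{3481}{576} \approx 6.0434$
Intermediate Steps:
$b = 4$
$m{\left(S \right)} = \frac{1}{S} + \frac{S}{6}$ ($m{\left(S \right)} = S \frac{1}{6} + 1 \frac{1}{S} = \frac{S}{6} + \frac{1}{S} = \frac{1}{S} + \frac{S}{6}$)
$\left(m{\left(p \right)} + q{\left(b 1,13 \right)}\right)^{2} = \left(\left(\frac{1}{8} + \frac{1}{6} \cdot 8\right) + \left(-3 + 4 \cdot 1\right)\right)^{2} = \left(\left(\frac{1}{8} + \frac{4}{3}\right) + \left(-3 + 4\right)\right)^{2} = \left(\frac{35}{24} + 1\right)^{2} = \left(\frac{59}{24}\right)^{2} = \frac{3481}{576}$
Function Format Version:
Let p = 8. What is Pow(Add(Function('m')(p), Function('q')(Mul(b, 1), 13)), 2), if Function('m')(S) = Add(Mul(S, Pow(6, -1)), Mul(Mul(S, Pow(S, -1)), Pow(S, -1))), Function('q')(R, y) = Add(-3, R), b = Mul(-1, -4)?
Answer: Rational(3481, 576) ≈ 6.0434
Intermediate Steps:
b = 4
Function('m')(S) = Add(Pow(S, -1), Mul(Rational(1, 6), S)) (Function('m')(S) = Add(Mul(S, Rational(1, 6)), Mul(1, Pow(S, -1))) = Add(Mul(Rational(1, 6), S), Pow(S, -1)) = Add(Pow(S, -1), Mul(Rational(1, 6), S)))
Pow(Add(Function('m')(p), Function('q')(Mul(b, 1), 13)), 2) = Pow(Add(Add(Pow(8, -1), Mul(Rational(1, 6), 8)), Add(-3, Mul(4, 1))), 2) = Pow(Add(Add(Rational(1, 8), Rational(4, 3)), Add(-3, 4)), 2) = Pow(Add(Rational(35, 24), 1), 2) = Pow(Rational(59, 24), 2) = Rational(3481, 576)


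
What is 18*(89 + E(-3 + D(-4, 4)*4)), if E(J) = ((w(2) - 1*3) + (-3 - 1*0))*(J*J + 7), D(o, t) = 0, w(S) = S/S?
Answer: 162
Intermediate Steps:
w(S) = 1
E(J) = -35 - 5*J**2 (E(J) = ((1 - 1*3) + (-3 - 1*0))*(J*J + 7) = ((1 - 3) + (-3 + 0))*(J**2 + 7) = (-2 - 3)*(7 + J**2) = -5*(7 + J**2) = -35 - 5*J**2)
18*(89 + E(-3 + D(-4, 4)*4)) = 18*(89 + (-35 - 5*(-3 + 0*4)**2)) = 18*(89 + (-35 - 5*(-3 + 0)**2)) = 18*(89 + (-35 - 5*(-3)**2)) = 18*(89 + (-35 - 5*9)) = 18*(89 + (-35 - 45)) = 18*(89 - 80) = 18*9 = 162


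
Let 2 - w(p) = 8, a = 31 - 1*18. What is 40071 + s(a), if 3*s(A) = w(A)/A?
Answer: 520921/13 ≈ 40071.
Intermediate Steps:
a = 13 (a = 31 - 18 = 13)
w(p) = -6 (w(p) = 2 - 1*8 = 2 - 8 = -6)
s(A) = -2/A (s(A) = (-6/A)/3 = -2/A)
40071 + s(a) = 40071 - 2/13 = 520921/13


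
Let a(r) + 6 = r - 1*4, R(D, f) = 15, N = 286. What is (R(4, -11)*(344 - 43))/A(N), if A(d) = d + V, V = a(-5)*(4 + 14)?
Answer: 4515/16 ≈ 282.19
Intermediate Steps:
a(r) = -10 + r (a(r) = -6 + (r - 1*4) = -6 + (r - 4) = -6 + (-4 + r) = -10 + r)
V = -270 (V = (-10 - 5)*(4 + 14) = -15*18 = -270)
A(d) = -270 + d (A(d) = d - 270 = -270 + d)
(R(4, -11)*(344 - 43))/A(N) = (15*(344 - 43))/(-270 + 286) = (15*301)/16 = 4515*(1/16) = 4515/16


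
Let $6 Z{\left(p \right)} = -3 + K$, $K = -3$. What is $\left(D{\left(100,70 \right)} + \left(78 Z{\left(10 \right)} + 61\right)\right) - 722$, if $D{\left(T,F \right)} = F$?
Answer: $-669$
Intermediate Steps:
$Z{\left(p \right)} = -1$ ($Z{\left(p \right)} = \frac{-3 - 3}{6} = \frac{1}{6} \left(-6\right) = -1$)
$\left(D{\left(100,70 \right)} + \left(78 Z{\left(10 \right)} + 61\right)\right) - 722 = \left(70 + \left(78 \left(-1\right) + 61\right)\right) - 722 = \left(70 + \left(-78 + 61\right)\right) - 722 = \left(70 - 17\right) - 722 = 53 - 722 = -669$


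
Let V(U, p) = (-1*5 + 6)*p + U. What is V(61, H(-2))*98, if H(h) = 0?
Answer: 5978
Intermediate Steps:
V(U, p) = U + p (V(U, p) = (-5 + 6)*p + U = 1*p + U = p + U = U + p)
V(61, H(-2))*98 = (61 + 0)*98 = 61*98 = 5978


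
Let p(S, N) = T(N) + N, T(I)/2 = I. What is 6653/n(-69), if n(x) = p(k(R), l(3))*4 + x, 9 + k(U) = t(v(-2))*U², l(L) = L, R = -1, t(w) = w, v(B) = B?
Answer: -6653/33 ≈ -201.61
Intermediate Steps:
T(I) = 2*I
k(U) = -9 - 2*U²
p(S, N) = 3*N (p(S, N) = 2*N + N = 3*N)
n(x) = 36 + x (n(x) = (3*3)*4 + x = 9*4 + x = 36 + x)
6653/n(-69) = 6653/(36 - 69) = 6653/(-33) = 6653*(-1/33) = -6653/33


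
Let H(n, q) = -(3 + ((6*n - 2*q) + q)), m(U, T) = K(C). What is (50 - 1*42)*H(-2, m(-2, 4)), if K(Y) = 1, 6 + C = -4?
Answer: 80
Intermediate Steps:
C = -10 (C = -6 - 4 = -10)
m(U, T) = 1
H(n, q) = -3 + q - 6*n (H(n, q) = -(3 + ((-2*q + 6*n) + q)) = -(3 + (-q + 6*n)) = -(3 - q + 6*n) = -3 + q - 6*n)
(50 - 1*42)*H(-2, m(-2, 4)) = (50 - 1*42)*(-3 + 1 - 6*(-2)) = (50 - 42)*(-3 + 1 + 12) = 8*10 = 80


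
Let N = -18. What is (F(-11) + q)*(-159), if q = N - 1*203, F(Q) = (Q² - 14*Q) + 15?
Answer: -10971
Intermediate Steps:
F(Q) = 15 + Q² - 14*Q
q = -221 (q = -18 - 1*203 = -18 - 203 = -221)
(F(-11) + q)*(-159) = ((15 + (-11)² - 14*(-11)) - 221)*(-159) = ((15 + 121 + 154) - 221)*(-159) = (290 - 221)*(-159) = 69*(-159) = -10971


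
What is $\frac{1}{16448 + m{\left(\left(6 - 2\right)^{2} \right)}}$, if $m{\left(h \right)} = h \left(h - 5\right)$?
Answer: $\frac{1}{16624} \approx 6.0154 \cdot 10^{-5}$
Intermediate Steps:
$m{\left(h \right)} = h \left(-5 + h\right)$
$\frac{1}{16448 + m{\left(\left(6 - 2\right)^{2} \right)}} = \frac{1}{16448 + \left(6 - 2\right)^{2} \left(-5 + \left(6 - 2\right)^{2}\right)} = \frac{1}{16448 + 4^{2} \left(-5 + 4^{2}\right)} = \frac{1}{16448 + 16 \left(-5 + 16\right)} = \frac{1}{16448 + 16 \cdot 11} = \frac{1}{16448 + 176} = \frac{1}{16624}$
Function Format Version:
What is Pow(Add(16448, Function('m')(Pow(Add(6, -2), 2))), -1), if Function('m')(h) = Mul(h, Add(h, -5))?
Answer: Rational(1, 16624) ≈ 6.0154e-5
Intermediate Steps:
Function('m')(h) = Mul(h, Add(-5, h))
Pow(Add(16448, Function('m')(Pow(Add(6, -2), 2))), -1) = Pow(Add(16448, Mul(Pow(Add(6, -2), 2), Add(-5, Pow(Add(6, -2), 2)))), -1) = Pow(Add(16448, Mul(Pow(4, 2), Add(-5, Pow(4, 2)))), -1) = Pow(Add(16448, Mul(16, Add(-5, 16))), -1) = Pow(Add(16448, Mul(16, 11)), -1) = Pow(Add(16448, 176), -1) = Pow(16624, -1) = Rational(1, 16624)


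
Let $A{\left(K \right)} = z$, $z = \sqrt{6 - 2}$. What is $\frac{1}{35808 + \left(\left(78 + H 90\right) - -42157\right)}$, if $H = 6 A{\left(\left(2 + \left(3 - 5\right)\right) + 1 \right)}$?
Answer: $\frac{1}{79123} \approx 1.2639 \cdot 10^{-5}$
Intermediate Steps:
$z = 2$ ($z = \sqrt{4} = 2$)
$A{\left(K \right)} = 2$
$H = 12$ ($H = 6 \cdot 2 = 12$)
$\frac{1}{35808 + \left(\left(78 + H 90\right) - -42157\right)} = \frac{1}{35808 + \left(\left(78 + 12 \cdot 90\right) - -42157\right)} = \frac{1}{35808 + \left(\left(78 + 1080\right) + 42157\right)} = \frac{1}{35808 + \left(1158 + 42157\right)} = \frac{1}{35808 + 43315} = \frac{1}{79123}$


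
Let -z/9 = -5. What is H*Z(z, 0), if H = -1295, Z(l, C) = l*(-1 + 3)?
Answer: -116550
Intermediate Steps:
z = 45 (z = -9*(-5) = 45)
Z(l, C) = 2*l (Z(l, C) = l*2 = 2*l)
H*Z(z, 0) = -2590*45 = -1295*90 = -116550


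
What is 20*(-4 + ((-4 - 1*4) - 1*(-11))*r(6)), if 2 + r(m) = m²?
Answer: 1960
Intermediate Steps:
r(m) = -2 + m²
20*(-4 + ((-4 - 1*4) - 1*(-11))*r(6)) = 20*(-4 + ((-4 - 1*4) - 1*(-11))*(-2 + 6²)) = 20*(-4 + ((-4 - 4) + 11)*(-2 + 36)) = 20*(-4 + (-8 + 11)*34) = 20*(-4 + 3*34) = 20*(-4 + 102) = 20*98 = 1960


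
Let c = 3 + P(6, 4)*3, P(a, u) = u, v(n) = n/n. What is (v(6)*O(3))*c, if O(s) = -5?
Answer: -75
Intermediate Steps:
v(n) = 1
c = 15 (c = 3 + 4*3 = 3 + 12 = 15)
(v(6)*O(3))*c = (1*(-5))*15 = -5*15 = -75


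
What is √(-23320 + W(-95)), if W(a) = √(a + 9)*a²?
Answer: √(-23320 + 9025*I*√86) ≈ 178.27 + 234.74*I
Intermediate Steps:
W(a) = a²*√(9 + a) (W(a) = √(9 + a)*a² = a²*√(9 + a))
√(-23320 + W(-95)) = √(-23320 + (-95)²*√(9 - 95)) = √(-23320 + 9025*√(-86)) = √(-23320 + 9025*(I*√86)) = √(-23320 + 9025*I*√86)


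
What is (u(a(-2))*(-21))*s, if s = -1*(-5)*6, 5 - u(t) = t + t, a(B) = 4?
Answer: 1890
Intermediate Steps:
u(t) = 5 - 2*t (u(t) = 5 - (t + t) = 5 - 2*t)
s = 30 (s = 5*6 = 30)
(u(a(-2))*(-21))*s = ((5 - 2*4)*(-21))*30 = ((5 - 8)*(-21))*30 = -3*(-21)*30 = 63*30 = 1890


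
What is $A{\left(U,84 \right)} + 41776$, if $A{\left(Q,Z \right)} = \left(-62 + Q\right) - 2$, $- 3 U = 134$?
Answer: $\frac{125002}{3} \approx 41667.0$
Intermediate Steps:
$U = - \frac{134}{3}$ ($U = \left(- \frac{1}{3}\right) 134 = - \frac{134}{3} \approx -44.667$)
$A{\left(Q,Z \right)} = -64 + Q$
$A{\left(U,84 \right)} + 41776 = \left(-64 - \frac{134}{3}\right) + 41776 = - \frac{326}{3} + 41776 = \frac{125002}{3}$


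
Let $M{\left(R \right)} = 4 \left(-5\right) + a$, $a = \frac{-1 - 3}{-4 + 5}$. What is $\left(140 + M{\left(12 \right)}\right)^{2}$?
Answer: $13456$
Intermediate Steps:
$a = -4$ ($a = - \frac{4}{1} = \left(-4\right) 1 = -4$)
$M{\left(R \right)} = -24$ ($M{\left(R \right)} = 4 \left(-5\right) - 4 = -20 - 4 = -24$)
$\left(140 + M{\left(12 \right)}\right)^{2} = \left(140 - 24\right)^{2} = 116^{2} = 13456$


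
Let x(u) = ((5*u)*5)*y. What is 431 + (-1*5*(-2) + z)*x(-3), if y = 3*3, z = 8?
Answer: -11719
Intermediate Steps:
y = 9
x(u) = 225*u (x(u) = ((5*u)*5)*9 = (25*u)*9 = 225*u)
431 + (-1*5*(-2) + z)*x(-3) = 431 + (-1*5*(-2) + 8)*(225*(-3)) = 431 + (-5*(-2) + 8)*(-675) = 431 + (10 + 8)*(-675) = 431 + 18*(-675) = 431 - 12150 = -11719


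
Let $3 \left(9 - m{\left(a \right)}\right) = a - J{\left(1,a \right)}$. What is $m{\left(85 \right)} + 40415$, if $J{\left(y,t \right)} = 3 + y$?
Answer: $40397$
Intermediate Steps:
$m{\left(a \right)} = \frac{31}{3} - \frac{a}{3}$ ($m{\left(a \right)} = 9 - \frac{a - \left(3 + 1\right)}{3} = 9 - \frac{a - 4}{3} = 9 - \frac{-4 + a}{3} = 9 - \left(- \frac{4}{3} + \frac{a}{3}\right) = \frac{31}{3} - \frac{a}{3}$)
$m{\left(85 \right)} + 40415 = \left(\frac{31}{3} - \frac{85}{3}\right) + 40415 = -18 + 40415 = 40397$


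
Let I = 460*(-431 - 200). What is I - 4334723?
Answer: -4624983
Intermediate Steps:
I = -290260 (I = 460*(-631) = -290260)
I - 4334723 = -290260 - 4334723 = -4624983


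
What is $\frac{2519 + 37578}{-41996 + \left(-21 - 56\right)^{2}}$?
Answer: $- \frac{40097}{36067} \approx -1.1117$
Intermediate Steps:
$\frac{2519 + 37578}{-41996 + \left(-21 - 56\right)^{2}} = \frac{40097}{-41996 + \left(-77\right)^{2}} = \frac{40097}{-41996 + 5929} = \frac{40097}{-36067} = 40097 \left(- \frac{1}{36067}\right) = - \frac{40097}{36067}$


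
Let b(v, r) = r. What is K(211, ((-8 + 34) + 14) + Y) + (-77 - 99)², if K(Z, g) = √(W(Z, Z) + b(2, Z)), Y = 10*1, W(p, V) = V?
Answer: 30976 + √422 ≈ 30997.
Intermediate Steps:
Y = 10
K(Z, g) = √2*√Z (K(Z, g) = √(Z + Z) = √(2*Z) = √2*√Z)
K(211, ((-8 + 34) + 14) + Y) + (-77 - 99)² = √2*√211 + (-77 - 99)² = √422 + (-176)² = √422 + 30976 = 30976 + √422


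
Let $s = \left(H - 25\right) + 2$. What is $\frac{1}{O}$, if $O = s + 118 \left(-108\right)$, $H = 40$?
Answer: $- \frac{1}{12727} \approx -7.8573 \cdot 10^{-5}$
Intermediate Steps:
$s = 17$ ($s = \left(40 - 25\right) + 2 = 15 + 2 = 17$)
$O = -12727$ ($O = 17 + 118 \left(-108\right) = 17 - 12744 = -12727$)
$\frac{1}{O} = \frac{1}{-12727} = - \frac{1}{12727}$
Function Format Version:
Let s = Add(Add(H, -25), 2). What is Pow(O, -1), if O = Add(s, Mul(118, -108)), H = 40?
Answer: Rational(-1, 12727) ≈ -7.8573e-5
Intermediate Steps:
s = 17 (s = Add(Add(40, -25), 2) = Add(15, 2) = 17)
O = -12727 (O = Add(17, Mul(118, -108)) = Add(17, -12744) = -12727)
Pow(O, -1) = Pow(-12727, -1) = Rational(-1, 12727)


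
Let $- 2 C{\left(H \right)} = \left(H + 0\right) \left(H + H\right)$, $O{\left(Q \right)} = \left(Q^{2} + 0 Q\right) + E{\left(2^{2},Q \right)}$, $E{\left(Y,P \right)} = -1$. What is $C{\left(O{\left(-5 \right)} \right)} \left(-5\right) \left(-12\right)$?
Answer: $-34560$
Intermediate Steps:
$O{\left(Q \right)} = -1 + Q^{2}$ ($O{\left(Q \right)} = \left(Q^{2} + 0 Q\right) - 1 = \left(Q^{2} + 0\right) - 1 = Q^{2} - 1 = -1 + Q^{2}$)
$C{\left(H \right)} = - H^{2}$ ($C{\left(H \right)} = - \frac{\left(H + 0\right) \left(H + H\right)}{2} = - \frac{H 2 H}{2} = - \frac{2 H^{2}}{2} = - H^{2}$)
$C{\left(O{\left(-5 \right)} \right)} \left(-5\right) \left(-12\right) = - \left(-1 + \left(-5\right)^{2}\right)^{2} \left(-5\right) \left(-12\right) = - \left(-1 + 25\right)^{2} \left(-5\right) \left(-12\right) = - 24^{2} \left(-5\right) \left(-12\right) = \left(-1\right) 576 \left(-5\right) \left(-12\right) = \left(-576\right) \left(-5\right) \left(-12\right) = 2880 \left(-12\right) = -34560$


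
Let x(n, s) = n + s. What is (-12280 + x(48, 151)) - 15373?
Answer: -27454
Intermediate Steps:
(-12280 + x(48, 151)) - 15373 = (-12280 + (48 + 151)) - 15373 = (-12280 + 199) - 15373 = -12081 - 15373 = -27454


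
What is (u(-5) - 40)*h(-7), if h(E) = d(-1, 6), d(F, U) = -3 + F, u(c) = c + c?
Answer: 200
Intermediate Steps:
u(c) = 2*c
h(E) = -4 (h(E) = -3 - 1 = -4)
(u(-5) - 40)*h(-7) = (2*(-5) - 40)*(-4) = (-10 - 40)*(-4) = -50*(-4) = 200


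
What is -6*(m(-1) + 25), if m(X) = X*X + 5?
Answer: -186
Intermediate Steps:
m(X) = 5 + X² (m(X) = X² + 5 = 5 + X²)
-6*(m(-1) + 25) = -6*((5 + (-1)²) + 25) = -6*((5 + 1) + 25) = -6*(6 + 25) = -6*31 = -186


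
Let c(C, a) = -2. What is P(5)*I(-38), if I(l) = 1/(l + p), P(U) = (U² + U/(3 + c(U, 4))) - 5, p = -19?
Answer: -25/57 ≈ -0.43860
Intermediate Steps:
P(U) = -5 + U + U² (P(U) = (U² + U/(3 - 2)) - 5 = (U² + U/1) - 5 = (U² + 1*U) - 5 = (U² + U) - 5 = (U + U²) - 5 = -5 + U + U²)
I(l) = 1/(-19 + l) (I(l) = 1/(l - 19) = 1/(-19 + l))
P(5)*I(-38) = (-5 + 5 + 5²)/(-19 - 38) = (-5 + 5 + 25)/(-57) = 25*(-1/57) = -25/57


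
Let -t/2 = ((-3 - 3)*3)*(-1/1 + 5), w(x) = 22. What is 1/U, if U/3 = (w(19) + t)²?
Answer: 1/82668 ≈ 1.2097e-5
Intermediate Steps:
t = 144 (t = -2*(-3 - 3)*3*(-1/1 + 5) = -2*(-6*3)*(-1*1 + 5) = -(-36)*(-1 + 5) = -(-36)*4 = -2*(-72) = 144)
U = 82668 (U = 3*(22 + 144)² = 3*166² = 3*27556 = 82668)
1/U = 1/82668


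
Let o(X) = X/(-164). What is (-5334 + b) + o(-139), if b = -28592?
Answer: -5563725/164 ≈ -33925.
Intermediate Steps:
o(X) = -X/164 (o(X) = X*(-1/164) = -X/164)
(-5334 + b) + o(-139) = (-5334 - 28592) - 1/164*(-139) = -33926 + 139/164 = -5563725/164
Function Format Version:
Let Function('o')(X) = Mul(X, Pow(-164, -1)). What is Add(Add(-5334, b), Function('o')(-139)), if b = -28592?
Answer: Rational(-5563725, 164) ≈ -33925.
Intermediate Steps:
Function('o')(X) = Mul(Rational(-1, 164), X) (Function('o')(X) = Mul(X, Rational(-1, 164)) = Mul(Rational(-1, 164), X))
Add(Add(-5334, b), Function('o')(-139)) = Add(Add(-5334, -28592), Mul(Rational(-1, 164), -139)) = Add(-33926, Rational(139, 164)) = Rational(-5563725, 164)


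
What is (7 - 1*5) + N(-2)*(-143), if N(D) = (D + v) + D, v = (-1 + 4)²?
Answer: -713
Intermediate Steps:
v = 9 (v = 3² = 9)
N(D) = 9 + 2*D (N(D) = (D + 9) + D = (9 + D) + D = 9 + 2*D)
(7 - 1*5) + N(-2)*(-143) = (7 - 1*5) + (9 + 2*(-2))*(-143) = (7 - 5) + (9 - 4)*(-143) = 2 + 5*(-143) = 2 - 715 = -713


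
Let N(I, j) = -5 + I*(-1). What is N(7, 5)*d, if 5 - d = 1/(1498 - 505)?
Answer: -19856/331 ≈ -59.988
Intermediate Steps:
N(I, j) = -5 - I
d = 4964/993 (d = 5 - 1/(1498 - 505) = 5 - 1/993 = 4964/993 ≈ 4.9990)
N(7, 5)*d = (-5 - 1*7)*(4964/993) = (-5 - 7)*(4964/993) = -12*4964/993 = -19856/331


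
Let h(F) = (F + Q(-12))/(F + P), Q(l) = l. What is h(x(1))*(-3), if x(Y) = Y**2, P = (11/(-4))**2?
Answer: 528/137 ≈ 3.8540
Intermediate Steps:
P = 121/16 (P = (11*(-1/4))**2 = (-11/4)**2 = 121/16 ≈ 7.5625)
h(F) = (-12 + F)/(121/16 + F) (h(F) = (F - 12)/(F + 121/16) = (-12 + F)/(121/16 + F))
h(x(1))*(-3) = (16*(-12 + 1**2)/(121 + 16*1**2))*(-3) = (16*(-12 + 1)/(121 + 16*1))*(-3) = (16*(-11)/(121 + 16))*(-3) = (16*(-11)/137)*(-3) = (16*(1/137)*(-11))*(-3) = -176/137*(-3) = 528/137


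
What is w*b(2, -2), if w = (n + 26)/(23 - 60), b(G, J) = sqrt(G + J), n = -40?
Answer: 0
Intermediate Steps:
w = 14/37 (w = (-40 + 26)/(23 - 60) = -14/(-37) = -14*(-1/37) = 14/37 ≈ 0.37838)
w*b(2, -2) = 14*sqrt(2 - 2)/37 = 14*sqrt(0)/37 = (14/37)*0 = 0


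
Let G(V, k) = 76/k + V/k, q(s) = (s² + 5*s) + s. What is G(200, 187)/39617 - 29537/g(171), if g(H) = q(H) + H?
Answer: -218812889635/225496240002 ≈ -0.97036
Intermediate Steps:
q(s) = s² + 6*s
g(H) = H + H*(6 + H) (g(H) = H*(6 + H) + H = H + H*(6 + H))
G(200, 187)/39617 - 29537/g(171) = ((76 + 200)/187)/39617 - 29537*1/(171*(7 + 171)) = ((1/187)*276)*(1/39617) - 29537/(171*178) = (276/187)*(1/39617) - 29537/30438 = 276/7408379 - 29537*1/30438 = 276/7408379 - 29537/30438 = -218812889635/225496240002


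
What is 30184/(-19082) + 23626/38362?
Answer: -25253117/26143703 ≈ -0.96593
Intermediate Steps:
30184/(-19082) + 23626/38362 = 30184*(-1/19082) + 23626*(1/38362) = -2156/1363 + 11813/19181 = -25253117/26143703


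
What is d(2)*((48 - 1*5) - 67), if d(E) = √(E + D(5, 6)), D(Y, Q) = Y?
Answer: -24*√7 ≈ -63.498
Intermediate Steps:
d(E) = √(5 + E) (d(E) = √(E + 5) = √(5 + E))
d(2)*((48 - 1*5) - 67) = √(5 + 2)*((48 - 1*5) - 67) = √7*((48 - 5) - 67) = √7*(43 - 67) = √7*(-24) = -24*√7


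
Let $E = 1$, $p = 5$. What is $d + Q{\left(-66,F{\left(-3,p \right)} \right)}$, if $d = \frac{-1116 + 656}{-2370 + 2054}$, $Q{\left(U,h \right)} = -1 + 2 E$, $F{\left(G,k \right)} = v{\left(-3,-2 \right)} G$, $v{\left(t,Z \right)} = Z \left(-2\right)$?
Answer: $\frac{194}{79} \approx 2.4557$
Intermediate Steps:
$v{\left(t,Z \right)} = - 2 Z$
$F{\left(G,k \right)} = 4 G$ ($F{\left(G,k \right)} = \left(-2\right) \left(-2\right) G = 4 G$)
$Q{\left(U,h \right)} = 1$ ($Q{\left(U,h \right)} = -1 + 2 \cdot 1 = -1 + 2 = 1$)
$d = \frac{115}{79}$ ($d = - \frac{460}{-316} = \left(-460\right) \left(- \frac{1}{316}\right) = \frac{115}{79} \approx 1.4557$)
$d + Q{\left(-66,F{\left(-3,p \right)} \right)} = \frac{115}{79} + 1 = \frac{194}{79}$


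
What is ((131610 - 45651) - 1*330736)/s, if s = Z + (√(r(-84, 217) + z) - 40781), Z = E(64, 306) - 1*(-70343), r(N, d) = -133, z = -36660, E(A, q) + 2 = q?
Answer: -7310509882/892014749 + 244777*I*√36793/892014749 ≈ -8.1955 + 0.052636*I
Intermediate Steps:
E(A, q) = -2 + q
Z = 70647 (Z = (-2 + 306) - 1*(-70343) = 304 + 70343 = 70647)
s = 29866 + I*√36793 (s = 70647 + (√(-133 - 36660) - 40781) = 70647 + (√(-36793) - 40781) = 70647 + (I*√36793 - 40781) = 70647 + (-40781 + I*√36793) = 29866 + I*√36793 ≈ 29866.0 + 191.81*I)
((131610 - 45651) - 1*330736)/s = ((131610 - 45651) - 1*330736)/(29866 + I*√36793) = (85959 - 330736)/(29866 + I*√36793) = -244777/(29866 + I*√36793)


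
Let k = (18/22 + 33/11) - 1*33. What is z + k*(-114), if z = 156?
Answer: 38310/11 ≈ 3482.7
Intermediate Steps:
k = -321/11 (k = (18*(1/22) + 33*(1/11)) - 33 = (9/11 + 3) - 33 = 42/11 - 33 = -321/11 ≈ -29.182)
z + k*(-114) = 156 - 321/11*(-114) = 156 + 36594/11 = 38310/11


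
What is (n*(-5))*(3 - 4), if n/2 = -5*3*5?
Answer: -750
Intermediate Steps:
n = -150 (n = 2*(-5*3*5) = 2*(-15*5) = 2*(-75) = -150)
(n*(-5))*(3 - 4) = (-150*(-5))*(3 - 4) = 750*(-1) = -750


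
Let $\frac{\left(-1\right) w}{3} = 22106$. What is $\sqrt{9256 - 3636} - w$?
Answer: $66318 + 2 \sqrt{1405} \approx 66393.0$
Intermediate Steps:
$w = -66318$ ($w = \left(-3\right) 22106 = -66318$)
$\sqrt{9256 - 3636} - w = \sqrt{9256 - 3636} - -66318 = \sqrt{5620} + 66318 = 2 \sqrt{1405} + 66318 = 66318 + 2 \sqrt{1405}$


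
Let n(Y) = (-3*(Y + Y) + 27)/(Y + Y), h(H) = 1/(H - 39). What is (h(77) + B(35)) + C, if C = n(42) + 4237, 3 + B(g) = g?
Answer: 2269697/532 ≈ 4266.3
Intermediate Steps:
B(g) = -3 + g
h(H) = 1/(-39 + H)
n(Y) = (27 - 6*Y)/(2*Y) (n(Y) = (-6*Y + 27)/((2*Y)) = (-6*Y + 27)*(1/(2*Y)) = (27 - 6*Y)*(1/(2*Y)) = (27 - 6*Y)/(2*Y))
C = 118561/28 (C = (-3 + (27/2)/42) + 4237 = (-3 + (27/2)*(1/42)) + 4237 = (-3 + 9/28) + 4237 = -75/28 + 4237 = 118561/28 ≈ 4234.3)
(h(77) + B(35)) + C = (1/(-39 + 77) + (-3 + 35)) + 118561/28 = (1/38 + 32) + 118561/28 = 1217/38 + 118561/28 = 2269697/532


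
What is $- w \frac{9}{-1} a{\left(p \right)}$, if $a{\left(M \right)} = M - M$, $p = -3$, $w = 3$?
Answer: $0$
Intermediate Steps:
$a{\left(M \right)} = 0$
$- w \frac{9}{-1} a{\left(p \right)} = - 3 \frac{9}{-1} \cdot 0 = - 3 \cdot 9 \left(-1\right) 0 = - 3 \left(-9\right) 0 = - \left(-27\right) 0 = \left(-1\right) 0 = 0$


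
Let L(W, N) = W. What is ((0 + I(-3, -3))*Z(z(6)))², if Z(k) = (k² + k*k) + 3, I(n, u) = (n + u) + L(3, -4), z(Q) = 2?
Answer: 1089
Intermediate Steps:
I(n, u) = 3 + n + u (I(n, u) = (n + u) + 3 = 3 + n + u)
Z(k) = 3 + 2*k² (Z(k) = (k² + k²) + 3 = 2*k² + 3 = 3 + 2*k²)
((0 + I(-3, -3))*Z(z(6)))² = ((0 + (3 - 3 - 3))*(3 + 2*2²))² = ((0 - 3)*(3 + 2*4))² = (-3*(3 + 8))² = (-3*11)² = (-33)² = 1089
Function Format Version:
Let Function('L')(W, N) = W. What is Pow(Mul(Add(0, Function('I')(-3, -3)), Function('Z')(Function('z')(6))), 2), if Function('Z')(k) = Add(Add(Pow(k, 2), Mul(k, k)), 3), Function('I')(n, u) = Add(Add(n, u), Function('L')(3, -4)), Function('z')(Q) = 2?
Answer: 1089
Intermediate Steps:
Function('I')(n, u) = Add(3, n, u) (Function('I')(n, u) = Add(Add(n, u), 3) = Add(3, n, u))
Function('Z')(k) = Add(3, Mul(2, Pow(k, 2))) (Function('Z')(k) = Add(Add(Pow(k, 2), Pow(k, 2)), 3) = Add(Mul(2, Pow(k, 2)), 3) = Add(3, Mul(2, Pow(k, 2))))
Pow(Mul(Add(0, Function('I')(-3, -3)), Function('Z')(Function('z')(6))), 2) = Pow(Mul(Add(0, Add(3, -3, -3)), Add(3, Mul(2, Pow(2, 2)))), 2) = Pow(Mul(Add(0, -3), Add(3, Mul(2, 4))), 2) = Pow(Mul(-3, Add(3, 8)), 2) = Pow(Mul(-3, 11), 2) = Pow(-33, 2) = 1089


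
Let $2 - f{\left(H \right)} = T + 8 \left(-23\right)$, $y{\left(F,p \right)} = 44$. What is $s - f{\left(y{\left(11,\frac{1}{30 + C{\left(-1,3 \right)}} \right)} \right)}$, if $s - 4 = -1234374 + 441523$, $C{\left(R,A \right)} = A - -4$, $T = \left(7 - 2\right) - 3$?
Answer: $-793031$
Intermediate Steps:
$T = 2$ ($T = 5 - 3 = 2$)
$C{\left(R,A \right)} = 4 + A$ ($C{\left(R,A \right)} = A + 4 = 4 + A$)
$f{\left(H \right)} = 184$ ($f{\left(H \right)} = 2 - \left(2 + 8 \left(-23\right)\right) = 2 - \left(2 - 184\right) = 2 - -182 = 2 + 182 = 184$)
$s = -792847$ ($s = 4 + \left(-1234374 + 441523\right) = 4 - 792851 = -792847$)
$s - f{\left(y{\left(11,\frac{1}{30 + C{\left(-1,3 \right)}} \right)} \right)} = -792847 - 184 = -793031$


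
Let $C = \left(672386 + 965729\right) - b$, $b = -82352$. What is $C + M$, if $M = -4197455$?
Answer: $-2476988$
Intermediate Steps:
$C = 1720467$ ($C = \left(672386 + 965729\right) - -82352 = 1638115 + 82352 = 1720467$)
$C + M = 1720467 - 4197455 = -2476988$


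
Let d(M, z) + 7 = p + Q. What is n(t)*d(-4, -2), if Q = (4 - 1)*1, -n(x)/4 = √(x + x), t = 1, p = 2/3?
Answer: 40*√2/3 ≈ 18.856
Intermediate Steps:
p = ⅔ (p = 2*(⅓) = ⅔ ≈ 0.66667)
n(x) = -4*√2*√x (n(x) = -4*√(x + x) = -4*√2*√x)
Q = 3 (Q = 3*1 = 3)
d(M, z) = -10/3 (d(M, z) = -7 + (⅔ + 3) = -7 + 11/3 = -10/3)
n(t)*d(-4, -2) = -4*√2*√1*(-10/3) = -4*√2*1*(-10/3) = -4*√2*(-10/3) = 40*√2/3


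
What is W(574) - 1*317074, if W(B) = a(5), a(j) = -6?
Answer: -317080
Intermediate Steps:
W(B) = -6
W(574) - 1*317074 = -6 - 1*317074 = -6 - 317074 = -317080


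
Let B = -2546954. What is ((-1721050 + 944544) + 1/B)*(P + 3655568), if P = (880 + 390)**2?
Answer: -5209790602882327650/1273477 ≈ -4.0910e+12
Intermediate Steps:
P = 1612900 (P = 1270**2 = 1612900)
((-1721050 + 944544) + 1/B)*(P + 3655568) = ((-1721050 + 944544) + 1/(-2546954))*(1612900 + 3655568) = (-776506 - 1/2546954)*5268468 = -1977725062725/2546954*5268468 = -5209790602882327650/1273477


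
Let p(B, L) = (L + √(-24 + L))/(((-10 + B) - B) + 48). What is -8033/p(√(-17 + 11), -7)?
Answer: 1068389/40 + 152627*I*√31/40 ≈ 26710.0 + 21245.0*I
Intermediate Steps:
p(B, L) = L/38 + √(-24 + L)/38 (p(B, L) = (L + √(-24 + L))/(-10 + 48) = (L + √(-24 + L))/38 = (L + √(-24 + L))*(1/38) = L/38 + √(-24 + L)/38)
-8033/p(√(-17 + 11), -7) = -8033/((1/38)*(-7) + √(-24 - 7)/38) = -8033/(-7/38 + √(-31)/38) = -8033/(-7/38 + (I*√31)/38) = -8033/(-7/38 + I*√31/38)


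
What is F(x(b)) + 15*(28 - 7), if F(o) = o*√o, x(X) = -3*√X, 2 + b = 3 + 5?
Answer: 315 - 9*I*2^(¾)*3^(¼) ≈ 315.0 - 19.92*I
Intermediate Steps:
b = 6 (b = -2 + (3 + 5) = -2 + 8 = 6)
F(o) = o^(3/2)
F(x(b)) + 15*(28 - 7) = (-3*√6)^(3/2) + 15*(28 - 7) = -9*I*2^(¾)*3^(¼) + 15*21 = -9*I*2^(¾)*3^(¼) + 315 = 315 - 9*I*2^(¾)*3^(¼)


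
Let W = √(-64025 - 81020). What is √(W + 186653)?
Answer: √(186653 + I*√145045) ≈ 432.03 + 0.441*I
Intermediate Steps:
W = I*√145045 (W = √(-145045) = I*√145045 ≈ 380.85*I)
√(W + 186653) = √(I*√145045 + 186653) = √(186653 + I*√145045)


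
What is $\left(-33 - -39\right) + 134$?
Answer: $140$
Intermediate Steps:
$\left(-33 - -39\right) + 134 = \left(-33 + 39\right) + 134 = 6 + 134 = 140$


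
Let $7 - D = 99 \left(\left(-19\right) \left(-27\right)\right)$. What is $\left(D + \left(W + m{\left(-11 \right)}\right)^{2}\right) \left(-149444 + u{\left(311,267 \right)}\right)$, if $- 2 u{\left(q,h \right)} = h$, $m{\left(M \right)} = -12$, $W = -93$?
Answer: $\frac{11892907025}{2} \approx 5.9464 \cdot 10^{9}$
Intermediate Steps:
$u{\left(q,h \right)} = - \frac{h}{2}$
$D = -50780$ ($D = 7 - 99 \left(\left(-19\right) \left(-27\right)\right) = 7 - 99 \cdot 513 = 7 - 50787 = -50780$)
$\left(D + \left(W + m{\left(-11 \right)}\right)^{2}\right) \left(-149444 + u{\left(311,267 \right)}\right) = \left(-50780 + \left(-93 - 12\right)^{2}\right) \left(-149444 - \frac{267}{2}\right) = \left(-50780 + \left(-105\right)^{2}\right) \left(-149444 - \frac{267}{2}\right) = \left(-50780 + 11025\right) \left(- \frac{299155}{2}\right) = \left(-39755\right) \left(- \frac{299155}{2}\right) = \frac{11892907025}{2}$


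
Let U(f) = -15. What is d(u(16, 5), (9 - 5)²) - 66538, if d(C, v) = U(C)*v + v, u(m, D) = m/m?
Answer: -66762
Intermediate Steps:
u(m, D) = 1
d(C, v) = -14*v (d(C, v) = -15*v + v = -14*v)
d(u(16, 5), (9 - 5)²) - 66538 = -14*(9 - 5)² - 66538 = -14*4² - 66538 = -14*16 - 66538 = -224 - 66538 = -66762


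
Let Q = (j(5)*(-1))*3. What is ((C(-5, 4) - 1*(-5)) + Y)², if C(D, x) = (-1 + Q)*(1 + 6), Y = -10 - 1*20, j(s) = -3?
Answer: 961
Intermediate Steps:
Q = 9 (Q = -3*(-1)*3 = 3*3 = 9)
Y = -30 (Y = -10 - 20 = -30)
C(D, x) = 56 (C(D, x) = (-1 + 9)*(1 + 6) = 8*7 = 56)
((C(-5, 4) - 1*(-5)) + Y)² = ((56 - 1*(-5)) - 30)² = ((56 + 5) - 30)² = (61 - 30)² = 31² = 961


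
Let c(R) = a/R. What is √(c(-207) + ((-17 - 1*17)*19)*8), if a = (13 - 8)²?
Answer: I*√24605423/69 ≈ 71.89*I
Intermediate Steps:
a = 25 (a = 5² = 25)
c(R) = 25/R
√(c(-207) + ((-17 - 1*17)*19)*8) = √(25/(-207) + ((-17 - 1*17)*19)*8) = √(25*(-1/207) + ((-17 - 17)*19)*8) = √(-25/207 - 34*19*8) = √(-25/207 - 646*8) = √(-25/207 - 5168) = √(-1069801/207) = I*√24605423/69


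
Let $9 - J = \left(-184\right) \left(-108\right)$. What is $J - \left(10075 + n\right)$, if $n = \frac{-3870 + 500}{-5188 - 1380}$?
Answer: $- \frac{98318077}{3284} \approx -29939.0$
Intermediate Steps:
$J = -19863$ ($J = 9 - \left(-184\right) \left(-108\right) = 9 - 19872 = -19863$)
$n = \frac{1685}{3284}$ ($n = - \frac{3370}{-6568} = \left(-3370\right) \left(- \frac{1}{6568}\right) = \frac{1685}{3284} \approx 0.51309$)
$J - \left(10075 + n\right) = -19863 - \frac{33087985}{3284} = - \frac{98318077}{3284}$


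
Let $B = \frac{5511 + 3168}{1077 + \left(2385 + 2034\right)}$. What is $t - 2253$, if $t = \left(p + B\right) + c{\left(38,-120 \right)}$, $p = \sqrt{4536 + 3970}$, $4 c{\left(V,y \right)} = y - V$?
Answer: $- \frac{4196967}{1832} + \sqrt{8506} \approx -2198.7$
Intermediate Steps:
$c{\left(V,y \right)} = - \frac{V}{4} + \frac{y}{4}$ ($c{\left(V,y \right)} = \frac{y - V}{4} = - \frac{V}{4} + \frac{y}{4}$)
$B = \frac{2893}{1832}$ ($B = \frac{8679}{1077 + 4419} = \frac{8679}{5496} = 8679 \cdot \frac{1}{5496} = \frac{2893}{1832} \approx 1.5791$)
$p = \sqrt{8506} \approx 92.228$
$t = - \frac{69471}{1832} + \sqrt{8506}$ ($t = \left(\sqrt{8506} + \frac{2893}{1832}\right) + \left(\left(- \frac{1}{4}\right) 38 + \frac{1}{4} \left(-120\right)\right) = \left(\frac{2893}{1832} + \sqrt{8506}\right) - \frac{79}{2} = - \frac{69471}{1832} + \sqrt{8506} \approx 54.307$)
$t - 2253 = \left(- \frac{69471}{1832} + \sqrt{8506}\right) - 2253 = - \frac{4196967}{1832} + \sqrt{8506}$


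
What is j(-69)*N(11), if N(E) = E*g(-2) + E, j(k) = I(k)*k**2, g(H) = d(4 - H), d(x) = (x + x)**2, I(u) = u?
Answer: -523971855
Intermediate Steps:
d(x) = 4*x**2 (d(x) = (2*x)**2 = 4*x**2)
g(H) = 4*(4 - H)**2
j(k) = k**3 (j(k) = k*k**2 = k**3)
N(E) = 145*E (N(E) = E*(4*(-4 - 2)**2) + E = E*(4*(-6)**2) + E = E*(4*36) + E = E*144 + E = 144*E + E = 145*E)
j(-69)*N(11) = (-69)**3*(145*11) = -328509*1595 = -523971855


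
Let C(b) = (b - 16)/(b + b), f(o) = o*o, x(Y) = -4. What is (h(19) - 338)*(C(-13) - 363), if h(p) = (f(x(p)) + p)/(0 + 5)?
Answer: 3114379/26 ≈ 1.1978e+5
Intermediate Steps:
f(o) = o²
C(b) = (-16 + b)/(2*b) (C(b) = (-16 + b)/((2*b)) = (-16 + b)*(1/(2*b)) = (-16 + b)/(2*b))
h(p) = 16/5 + p/5 (h(p) = ((-4)² + p)/(0 + 5) = (16 + p)/5 = (16 + p)*(⅕) = 16/5 + p/5)
(h(19) - 338)*(C(-13) - 363) = ((16/5 + (⅕)*19) - 338)*((½)*(-16 - 13)/(-13) - 363) = ((16/5 + 19/5) - 338)*((½)*(-1/13)*(-29) - 363) = (7 - 338)*(29/26 - 363) = -331*(-9409/26) = 3114379/26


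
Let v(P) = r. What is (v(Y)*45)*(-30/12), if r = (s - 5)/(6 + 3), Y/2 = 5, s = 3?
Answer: 25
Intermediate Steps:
Y = 10 (Y = 2*5 = 10)
r = -2/9 (r = (3 - 5)/(6 + 3) = -2/9 ≈ -0.22222)
v(P) = -2/9
(v(Y)*45)*(-30/12) = (-2/9*45)*(-30/12) = -(-300)/12 = -10*(-5/2) = 25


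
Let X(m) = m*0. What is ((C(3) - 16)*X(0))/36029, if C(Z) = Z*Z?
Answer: 0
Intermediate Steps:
X(m) = 0
C(Z) = Z**2
((C(3) - 16)*X(0))/36029 = ((3**2 - 16)*0)/36029 = ((9 - 16)*0)*(1/36029) = -7*0*(1/36029) = 0*(1/36029) = 0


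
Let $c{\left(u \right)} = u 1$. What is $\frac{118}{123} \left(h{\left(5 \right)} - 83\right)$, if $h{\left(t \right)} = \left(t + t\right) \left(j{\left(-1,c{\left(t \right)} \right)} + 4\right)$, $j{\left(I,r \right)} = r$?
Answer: $\frac{826}{123} \approx 6.7154$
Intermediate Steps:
$c{\left(u \right)} = u$
$h{\left(t \right)} = 2 t \left(4 + t\right)$ ($h{\left(t \right)} = \left(t + t\right) \left(t + 4\right) = 2 t \left(4 + t\right)$)
$\frac{118}{123} \left(h{\left(5 \right)} - 83\right) = \frac{118}{123} \left(2 \cdot 5 \left(4 + 5\right) - 83\right) = 118 \cdot \frac{1}{123} \left(2 \cdot 5 \cdot 9 - 83\right) = \frac{118 \left(90 - 83\right)}{123} = \frac{118}{123} \cdot 7 = \frac{826}{123}$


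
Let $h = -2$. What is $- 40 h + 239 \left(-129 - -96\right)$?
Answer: $-7807$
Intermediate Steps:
$- 40 h + 239 \left(-129 - -96\right) = \left(-40\right) \left(-2\right) + 239 \left(-129 - -96\right) = 80 + 239 \left(-129 + 96\right) = 80 + 239 \left(-33\right) = 80 - 7887 = -7807$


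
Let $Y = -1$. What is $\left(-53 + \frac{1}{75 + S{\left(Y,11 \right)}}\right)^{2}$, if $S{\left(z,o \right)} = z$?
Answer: $\frac{15374241}{5476} \approx 2807.6$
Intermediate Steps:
$\left(-53 + \frac{1}{75 + S{\left(Y,11 \right)}}\right)^{2} = \left(-53 + \frac{1}{75 - 1}\right)^{2} = \left(-53 + \frac{1}{74}\right)^{2} = \left(- \frac{3921}{74}\right)^{2} = \frac{15374241}{5476}$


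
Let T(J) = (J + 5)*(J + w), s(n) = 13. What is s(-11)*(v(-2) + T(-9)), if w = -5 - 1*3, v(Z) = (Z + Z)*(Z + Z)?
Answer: 1092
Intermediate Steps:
v(Z) = 4*Z**2 (v(Z) = (2*Z)*(2*Z) = 4*Z**2)
w = -8 (w = -5 - 3 = -8)
T(J) = (-8 + J)*(5 + J) (T(J) = (J + 5)*(J - 8) = (5 + J)*(-8 + J) = (-8 + J)*(5 + J))
s(-11)*(v(-2) + T(-9)) = 13*(4*(-2)**2 + (-40 + (-9)**2 - 3*(-9))) = 13*(4*4 + (-40 + 81 + 27)) = 13*(16 + 68) = 13*84 = 1092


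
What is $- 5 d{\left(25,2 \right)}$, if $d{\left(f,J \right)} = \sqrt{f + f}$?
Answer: $- 25 \sqrt{2} \approx -35.355$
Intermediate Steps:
$d{\left(f,J \right)} = \sqrt{2} \sqrt{f}$ ($d{\left(f,J \right)} = \sqrt{2 f} = \sqrt{2} \sqrt{f}$)
$- 5 d{\left(25,2 \right)} = - 5 \sqrt{2} \sqrt{25} = - 5 \sqrt{2} \cdot 5 = - 5 \cdot 5 \sqrt{2} = - 25 \sqrt{2}$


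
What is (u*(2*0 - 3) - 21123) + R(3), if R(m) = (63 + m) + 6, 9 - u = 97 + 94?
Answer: -20505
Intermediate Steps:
u = -182 (u = 9 - (97 + 94) = 9 - 1*191 = 9 - 191 = -182)
R(m) = 69 + m
(u*(2*0 - 3) - 21123) + R(3) = (-182*(2*0 - 3) - 21123) + (69 + 3) = (-182*(0 - 3) - 21123) + 72 = (-182*(-3) - 21123) + 72 = (546 - 21123) + 72 = -20577 + 72 = -20505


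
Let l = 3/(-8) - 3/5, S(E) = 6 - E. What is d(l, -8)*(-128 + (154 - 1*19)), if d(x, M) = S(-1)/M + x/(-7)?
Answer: -103/20 ≈ -5.1500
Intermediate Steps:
l = -39/40 (l = 3*(-1/8) - 3*1/5 = -3/8 - 3/5 = -39/40 ≈ -0.97500)
d(x, M) = 7/M - x/7 (d(x, M) = (6 - 1*(-1))/M + x/(-7) = (6 + 1)/M + x*(-1/7) = 7/M - x/7)
d(l, -8)*(-128 + (154 - 1*19)) = (7/(-8) - 1/7*(-39/40))*(-128 + (154 - 1*19)) = (7*(-1/8) + 39/280)*(-128 + (154 - 19)) = (-7/8 + 39/280)*(-128 + 135) = -103/140*7 = -103/20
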